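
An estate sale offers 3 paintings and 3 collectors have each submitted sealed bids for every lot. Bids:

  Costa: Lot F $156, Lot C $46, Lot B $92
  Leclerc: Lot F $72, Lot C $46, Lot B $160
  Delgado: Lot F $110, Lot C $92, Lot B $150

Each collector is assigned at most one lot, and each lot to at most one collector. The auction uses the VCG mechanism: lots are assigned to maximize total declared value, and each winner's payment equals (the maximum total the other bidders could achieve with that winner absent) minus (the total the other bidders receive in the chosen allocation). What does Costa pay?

Efficient allocation: Costa→Lot F ($156), Leclerc→Lot B ($160), Delgado→Lot C ($92); total welfare W = $408.
Costa receives Lot F at value $156, so the others get W − 156 = $252.
Without Costa: best allocation of the remaining 2 bidders over all 3 lots is Leclerc→Lot B ($160), Delgado→Lot F ($110), total $270.
VCG payment = (others' best without Costa) − (others' welfare with Costa) = 270 − 252 = $18.

Costa pays $18.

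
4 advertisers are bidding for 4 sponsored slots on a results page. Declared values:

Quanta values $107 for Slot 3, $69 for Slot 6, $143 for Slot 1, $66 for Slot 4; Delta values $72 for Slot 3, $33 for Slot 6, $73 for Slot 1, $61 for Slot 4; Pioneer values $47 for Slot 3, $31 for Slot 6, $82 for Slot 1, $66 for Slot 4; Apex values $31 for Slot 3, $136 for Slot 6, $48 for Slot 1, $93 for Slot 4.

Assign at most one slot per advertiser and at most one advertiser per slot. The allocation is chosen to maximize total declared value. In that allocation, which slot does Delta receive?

Optimal: Quanta→Slot 1 ($143), Delta→Slot 3 ($72), Pioneer→Slot 4 ($66), Apex→Slot 6 ($136) — total 143+72+66+136 = $417.
Column-greedy (each slot in turn goes to its best remaining advertiser) gives $386, worse by 31.
Delta's own top slot is Slot 1 ($73), but forcing Delta→Slot 1 and reassigning the rest optimally gives only $382 — worse by 35.

Delta receives Slot 3.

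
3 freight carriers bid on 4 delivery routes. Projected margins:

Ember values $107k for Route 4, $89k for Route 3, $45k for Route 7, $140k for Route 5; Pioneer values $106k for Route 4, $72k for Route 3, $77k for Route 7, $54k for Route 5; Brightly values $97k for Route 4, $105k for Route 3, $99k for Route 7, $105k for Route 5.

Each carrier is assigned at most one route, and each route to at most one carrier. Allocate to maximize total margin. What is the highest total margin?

Treat this as an assignment problem: match each carrier to one route.
Optimal: Ember→Route 5 ($140k), Pioneer→Route 4 ($106k), Brightly→Route 3 ($105k) — total 140+106+105 = $351k.
Column-greedy (each route in turn goes to its best remaining carrier) gives $289k, worse by 62.
Next-best assignment: Ember→Route 5, Pioneer→Route 4, Brightly→Route 7 = $345k.
Every other assignment is strictly worse.

Max total: $351k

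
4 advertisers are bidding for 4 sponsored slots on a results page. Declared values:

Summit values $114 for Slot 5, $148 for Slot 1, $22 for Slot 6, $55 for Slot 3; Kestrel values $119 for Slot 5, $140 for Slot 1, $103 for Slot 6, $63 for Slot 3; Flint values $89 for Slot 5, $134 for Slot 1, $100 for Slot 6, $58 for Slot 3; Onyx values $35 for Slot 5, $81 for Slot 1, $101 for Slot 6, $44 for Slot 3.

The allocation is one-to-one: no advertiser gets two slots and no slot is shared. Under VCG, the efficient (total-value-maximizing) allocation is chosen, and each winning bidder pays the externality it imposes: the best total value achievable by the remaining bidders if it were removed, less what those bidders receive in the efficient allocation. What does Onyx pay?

Onyx pays $42.

Efficient allocation: Summit→Slot 1 ($148), Kestrel→Slot 5 ($119), Flint→Slot 3 ($58), Onyx→Slot 6 ($101); total welfare W = $426.
Onyx receives Slot 6 at value $101, so the others get W − 101 = $325.
Without Onyx: best allocation of the remaining 3 bidders over all 4 slots is Summit→Slot 1 ($148), Kestrel→Slot 5 ($119), Flint→Slot 6 ($100), total $367.
VCG payment = (others' best without Onyx) − (others' welfare with Onyx) = 367 − 325 = $42.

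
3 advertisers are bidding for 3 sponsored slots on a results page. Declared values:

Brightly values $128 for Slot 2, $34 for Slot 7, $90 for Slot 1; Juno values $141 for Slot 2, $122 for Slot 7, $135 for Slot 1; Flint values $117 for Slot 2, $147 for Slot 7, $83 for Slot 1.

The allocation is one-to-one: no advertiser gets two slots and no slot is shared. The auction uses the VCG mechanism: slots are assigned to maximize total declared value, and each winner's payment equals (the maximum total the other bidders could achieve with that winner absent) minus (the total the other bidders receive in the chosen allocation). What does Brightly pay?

Efficient allocation: Brightly→Slot 2 ($128), Juno→Slot 1 ($135), Flint→Slot 7 ($147); total welfare W = $410.
Brightly receives Slot 2 at value $128, so the others get W − 128 = $282.
Without Brightly: best allocation of the remaining 2 bidders over all 3 slots is Juno→Slot 2 ($141), Flint→Slot 7 ($147), total $288.
VCG payment = (others' best without Brightly) − (others' welfare with Brightly) = 288 − 282 = $6.

Brightly pays $6.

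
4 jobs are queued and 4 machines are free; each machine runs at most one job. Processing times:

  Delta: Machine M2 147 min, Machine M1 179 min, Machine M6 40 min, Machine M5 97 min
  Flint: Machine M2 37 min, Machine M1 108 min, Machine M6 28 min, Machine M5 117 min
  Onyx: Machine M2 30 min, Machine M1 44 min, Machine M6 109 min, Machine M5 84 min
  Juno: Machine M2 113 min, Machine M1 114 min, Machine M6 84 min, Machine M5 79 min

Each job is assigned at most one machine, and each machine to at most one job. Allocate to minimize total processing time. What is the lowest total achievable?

Optimal: Delta→Machine M6 (40 min), Flint→Machine M2 (37 min), Onyx→Machine M1 (44 min), Juno→Machine M5 (79 min) — total 40+37+44+79 = 200 min.
Column-greedy (each machine in turn goes to its cheapest remaining job) gives 257 min, worse by 57.
Next-best assignment: Delta→Machine M6, Flint→Machine M1, Onyx→Machine M2, Juno→Machine M5 = 257 min.
No other one-to-one assignment undercuts 200 min.

Min total: 200 min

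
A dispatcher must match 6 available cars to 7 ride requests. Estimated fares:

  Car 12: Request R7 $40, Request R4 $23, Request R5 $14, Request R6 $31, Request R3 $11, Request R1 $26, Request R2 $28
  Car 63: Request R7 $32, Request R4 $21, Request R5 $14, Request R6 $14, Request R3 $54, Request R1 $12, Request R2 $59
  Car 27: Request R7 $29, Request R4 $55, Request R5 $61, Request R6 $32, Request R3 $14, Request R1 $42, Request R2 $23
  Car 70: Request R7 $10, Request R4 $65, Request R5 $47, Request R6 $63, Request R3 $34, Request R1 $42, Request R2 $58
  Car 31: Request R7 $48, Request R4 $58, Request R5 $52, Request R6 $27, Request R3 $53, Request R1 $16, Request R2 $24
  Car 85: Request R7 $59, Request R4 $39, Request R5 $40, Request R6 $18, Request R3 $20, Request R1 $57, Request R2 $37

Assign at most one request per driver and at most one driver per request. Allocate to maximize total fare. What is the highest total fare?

Maximum total: $338

Optimal: Car 12→Request R7 ($40), Car 63→Request R2 ($59), Car 27→Request R5 ($61), Car 70→Request R6 ($63), Car 31→Request R4 ($58), Car 85→Request R1 ($57) — total 40+59+61+63+58+57 = $338.
Column-greedy (each request in turn goes to its best remaining driver) gives $286, worse by 52.
Swapping Car 70↔Car 31 (Car 70→Request R4 $65, Car 31→Request R6 $27) loses 29.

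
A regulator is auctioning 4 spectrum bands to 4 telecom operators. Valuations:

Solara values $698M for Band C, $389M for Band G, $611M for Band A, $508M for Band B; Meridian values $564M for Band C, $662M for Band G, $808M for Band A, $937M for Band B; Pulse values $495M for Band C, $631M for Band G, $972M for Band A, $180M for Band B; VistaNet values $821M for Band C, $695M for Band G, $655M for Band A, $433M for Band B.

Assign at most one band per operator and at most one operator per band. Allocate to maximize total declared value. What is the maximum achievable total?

Max total: $3302M

This is a one-to-one assignment (maximum-weight bipartite matching).
Optimal: Solara→Band C ($698M), Meridian→Band B ($937M), Pulse→Band A ($972M), VistaNet→Band G ($695M) — total 698+937+972+695 = $3302M.
Column-greedy (each band in turn goes to its best remaining operator) gives $2963M, worse by 339.
Next-best assignment: Solara→Band G, Meridian→Band B, Pulse→Band A, VistaNet→Band C = $3119M.
Swapping Meridian↔VistaNet (Meridian→Band G $662M, VistaNet→Band B $433M) loses 537.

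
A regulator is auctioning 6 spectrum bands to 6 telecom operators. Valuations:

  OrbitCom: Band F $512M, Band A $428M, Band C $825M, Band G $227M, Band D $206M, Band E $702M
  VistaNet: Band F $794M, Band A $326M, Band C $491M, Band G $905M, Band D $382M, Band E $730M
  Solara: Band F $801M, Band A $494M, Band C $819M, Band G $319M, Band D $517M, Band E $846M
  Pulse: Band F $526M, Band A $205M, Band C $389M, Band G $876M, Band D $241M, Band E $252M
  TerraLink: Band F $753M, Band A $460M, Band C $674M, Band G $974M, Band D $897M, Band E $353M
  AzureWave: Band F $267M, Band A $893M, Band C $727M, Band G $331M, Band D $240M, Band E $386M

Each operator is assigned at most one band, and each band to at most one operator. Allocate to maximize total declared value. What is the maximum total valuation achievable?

This is the linear assignment problem.
Optimal: OrbitCom→Band C ($825M), VistaNet→Band F ($794M), Solara→Band E ($846M), Pulse→Band G ($876M), TerraLink→Band D ($897M), AzureWave→Band A ($893M) — total 825+794+846+876+897+893 = $5131M.
Max-entry greedy (repeatedly take the single best remaining cell) gives $4573M, worse by 558.
Every other assignment is strictly worse.

Max total: $5131M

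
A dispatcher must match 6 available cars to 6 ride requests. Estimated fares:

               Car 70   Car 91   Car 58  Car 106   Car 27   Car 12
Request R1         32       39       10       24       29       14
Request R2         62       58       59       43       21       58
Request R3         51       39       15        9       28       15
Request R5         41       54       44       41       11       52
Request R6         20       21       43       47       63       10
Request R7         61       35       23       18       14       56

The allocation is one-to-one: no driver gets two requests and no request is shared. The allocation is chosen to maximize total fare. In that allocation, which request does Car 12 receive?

Car 12 receives Request R7.

This is the linear assignment problem.
Optimal: Car 70→Request R3 ($51), Car 91→Request R1 ($39), Car 58→Request R2 ($59), Car 106→Request R5 ($41), Car 27→Request R6 ($63), Car 12→Request R7 ($56) — total 51+39+59+41+63+56 = $309.
Swapping Car 70↔Car 12 (Car 70→Request R7 $61, Car 12→Request R3 $15) loses 31.
Every other assignment is strictly worse.
Car 12's own top request is Request R2 ($58), but forcing Car 12→Request R2 and reassigning the rest optimally gives only $289 — worse by 20.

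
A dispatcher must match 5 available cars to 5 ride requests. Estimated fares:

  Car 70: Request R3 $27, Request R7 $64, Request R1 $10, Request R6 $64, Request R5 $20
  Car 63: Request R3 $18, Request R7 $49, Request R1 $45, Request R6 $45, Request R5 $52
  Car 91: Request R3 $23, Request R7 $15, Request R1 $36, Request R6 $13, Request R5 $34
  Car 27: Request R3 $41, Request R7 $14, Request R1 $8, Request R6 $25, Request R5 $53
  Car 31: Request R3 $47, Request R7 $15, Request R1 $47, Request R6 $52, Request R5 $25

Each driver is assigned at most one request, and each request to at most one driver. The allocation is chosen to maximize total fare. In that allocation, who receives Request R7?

Optimal: Car 70→Request R6 ($64), Car 63→Request R7 ($49), Car 91→Request R1 ($36), Car 27→Request R5 ($53), Car 31→Request R3 ($47) — total 64+49+36+53+47 = $249.
Max-entry greedy (repeatedly take the single best remaining cell) gives $237, worse by 12.
No other one-to-one assignment exceeds $249.
Car 63's own top request is Request R5 ($52), but forcing Car 63→Request R5 and reassigning the rest optimally gives only $245 — worse by 4.

Car 63 receives Request R7.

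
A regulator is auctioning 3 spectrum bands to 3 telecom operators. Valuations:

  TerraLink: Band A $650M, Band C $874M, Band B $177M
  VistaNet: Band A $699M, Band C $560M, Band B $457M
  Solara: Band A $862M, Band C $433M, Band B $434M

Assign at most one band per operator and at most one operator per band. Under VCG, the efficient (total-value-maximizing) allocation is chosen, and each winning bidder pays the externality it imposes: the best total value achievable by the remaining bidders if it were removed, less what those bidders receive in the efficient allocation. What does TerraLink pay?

Efficient allocation: TerraLink→Band C ($874M), VistaNet→Band B ($457M), Solara→Band A ($862M); total welfare W = $2193M.
TerraLink receives Band C at value $874M, so the others get W − 874 = $1319M.
Without TerraLink: best allocation of the remaining 2 bidders over all 3 bands is VistaNet→Band C ($560M), Solara→Band A ($862M), total $1422M.
VCG payment = (others' best without TerraLink) − (others' welfare with TerraLink) = 1422 − 1319 = $103M.

TerraLink pays $103M.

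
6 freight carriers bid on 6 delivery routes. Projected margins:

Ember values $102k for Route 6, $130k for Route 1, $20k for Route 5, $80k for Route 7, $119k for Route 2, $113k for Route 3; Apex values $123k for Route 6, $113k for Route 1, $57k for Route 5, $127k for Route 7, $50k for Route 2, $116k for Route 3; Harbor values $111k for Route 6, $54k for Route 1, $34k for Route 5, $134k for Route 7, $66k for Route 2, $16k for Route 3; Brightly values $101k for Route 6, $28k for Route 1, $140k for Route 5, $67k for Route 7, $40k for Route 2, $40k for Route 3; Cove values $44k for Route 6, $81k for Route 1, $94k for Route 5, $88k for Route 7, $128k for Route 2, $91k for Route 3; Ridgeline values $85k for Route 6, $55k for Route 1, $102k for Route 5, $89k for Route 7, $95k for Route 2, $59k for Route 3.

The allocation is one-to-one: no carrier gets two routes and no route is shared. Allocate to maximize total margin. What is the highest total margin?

Max total: $733k

This is a one-to-one assignment (maximum-weight bipartite matching).
Optimal: Ember→Route 1 ($130k), Apex→Route 3 ($116k), Harbor→Route 7 ($134k), Brightly→Route 5 ($140k), Cove→Route 2 ($128k), Ridgeline→Route 6 ($85k) — total 130+116+134+140+128+85 = $733k.
Row-greedy (each carrier in turn takes its best remaining route) gives $695k, worse by 38.
Next-best assignment: Ember→Route 1, Apex→Route 6, Harbor→Route 7, Brightly→Route 5, Cove→Route 2, Ridgeline→Route 3 = $714k.
Swapping Ember↔Brightly (Ember→Route 5 $20k, Brightly→Route 1 $28k) loses 222.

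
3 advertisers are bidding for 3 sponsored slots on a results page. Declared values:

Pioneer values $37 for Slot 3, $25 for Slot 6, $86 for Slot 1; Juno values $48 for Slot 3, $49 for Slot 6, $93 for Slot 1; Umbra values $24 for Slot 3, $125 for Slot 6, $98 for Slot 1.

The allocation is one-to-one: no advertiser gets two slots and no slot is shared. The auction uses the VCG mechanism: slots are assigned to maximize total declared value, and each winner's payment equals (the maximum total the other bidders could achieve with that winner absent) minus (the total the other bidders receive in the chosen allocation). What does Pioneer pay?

Pioneer pays $45.

Efficient allocation: Pioneer→Slot 1 ($86), Juno→Slot 3 ($48), Umbra→Slot 6 ($125); total welfare W = $259.
Pioneer receives Slot 1 at value $86, so the others get W − 86 = $173.
Without Pioneer: best allocation of the remaining 2 bidders over all 3 slots is Juno→Slot 1 ($93), Umbra→Slot 6 ($125), total $218.
VCG payment = (others' best without Pioneer) − (others' welfare with Pioneer) = 218 − 173 = $45.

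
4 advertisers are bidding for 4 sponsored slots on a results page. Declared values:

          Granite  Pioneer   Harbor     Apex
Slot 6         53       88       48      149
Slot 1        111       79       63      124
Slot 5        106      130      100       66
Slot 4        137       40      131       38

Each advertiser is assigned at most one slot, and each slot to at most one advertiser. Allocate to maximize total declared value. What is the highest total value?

Optimal: Granite→Slot 1 ($111), Pioneer→Slot 5 ($130), Harbor→Slot 4 ($131), Apex→Slot 6 ($149) — total 111+130+131+149 = $521.
Row-greedy (each advertiser in turn takes its best remaining slot) gives $479, worse by 42.

Max total: $521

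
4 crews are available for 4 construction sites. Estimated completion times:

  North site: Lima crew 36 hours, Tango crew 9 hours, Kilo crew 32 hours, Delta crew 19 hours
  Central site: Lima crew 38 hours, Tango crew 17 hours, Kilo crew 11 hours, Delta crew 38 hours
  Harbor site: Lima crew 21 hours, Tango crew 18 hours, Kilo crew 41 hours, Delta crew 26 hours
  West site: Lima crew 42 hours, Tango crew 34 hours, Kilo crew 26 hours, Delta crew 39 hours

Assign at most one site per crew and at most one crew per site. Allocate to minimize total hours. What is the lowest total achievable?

Optimal: Lima crew→Harbor site (21 hours), Tango crew→North site (9 hours), Kilo crew→Central site (11 hours), Delta crew→West site (39 hours) — total 21+9+11+39 = 80 hours.
Next-best assignment: Lima crew→Harbor site, Tango crew→Central site, Kilo crew→West site, Delta crew→North site = 83 hours.
No other one-to-one assignment undercuts 80 hours.

Min total: 80 hours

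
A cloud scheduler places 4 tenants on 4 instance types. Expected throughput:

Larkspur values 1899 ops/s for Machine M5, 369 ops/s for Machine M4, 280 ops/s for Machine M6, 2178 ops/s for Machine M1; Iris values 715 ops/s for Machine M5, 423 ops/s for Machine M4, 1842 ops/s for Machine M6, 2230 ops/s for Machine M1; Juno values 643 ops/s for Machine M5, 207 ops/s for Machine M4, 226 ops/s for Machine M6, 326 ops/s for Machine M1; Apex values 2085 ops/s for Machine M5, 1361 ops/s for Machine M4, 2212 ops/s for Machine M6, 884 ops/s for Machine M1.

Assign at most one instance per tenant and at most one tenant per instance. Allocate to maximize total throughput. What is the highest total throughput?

Max total: 6548 ops/s

Treat this as an assignment problem: match each tenant to one instance.
Optimal: Larkspur→Machine M5 (1899 ops/s), Iris→Machine M1 (2230 ops/s), Juno→Machine M4 (207 ops/s), Apex→Machine M6 (2212 ops/s) — total 1899+2230+207+2212 = 6548 ops/s.
Row-greedy (each tenant in turn takes its best remaining instance) gives 6024 ops/s, worse by 524.
Next-best assignment: Larkspur→Machine M1, Iris→Machine M6, Juno→Machine M4, Apex→Machine M5 = 6312 ops/s.
Swapping Apex↔Juno (Apex→Machine M4 1361 ops/s, Juno→Machine M6 226 ops/s) loses 832.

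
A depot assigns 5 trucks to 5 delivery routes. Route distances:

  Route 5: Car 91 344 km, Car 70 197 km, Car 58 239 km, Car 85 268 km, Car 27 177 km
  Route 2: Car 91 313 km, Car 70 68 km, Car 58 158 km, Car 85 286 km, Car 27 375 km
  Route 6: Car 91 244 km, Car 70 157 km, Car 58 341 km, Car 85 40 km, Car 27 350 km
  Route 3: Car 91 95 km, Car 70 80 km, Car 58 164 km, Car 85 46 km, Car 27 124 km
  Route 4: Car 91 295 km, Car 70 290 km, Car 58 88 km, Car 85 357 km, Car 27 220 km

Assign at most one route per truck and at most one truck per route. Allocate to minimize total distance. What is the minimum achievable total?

Min total: 468 km

This is the linear assignment problem.
Optimal: Car 91→Route 3 (95 km), Car 70→Route 2 (68 km), Car 58→Route 4 (88 km), Car 85→Route 6 (40 km), Car 27→Route 5 (177 km) — total 95+68+88+40+177 = 468 km.
Next-best assignment: Car 91→Route 6, Car 70→Route 2, Car 58→Route 4, Car 85→Route 3, Car 27→Route 5 = 623 km.
No other one-to-one assignment undercuts 468 km.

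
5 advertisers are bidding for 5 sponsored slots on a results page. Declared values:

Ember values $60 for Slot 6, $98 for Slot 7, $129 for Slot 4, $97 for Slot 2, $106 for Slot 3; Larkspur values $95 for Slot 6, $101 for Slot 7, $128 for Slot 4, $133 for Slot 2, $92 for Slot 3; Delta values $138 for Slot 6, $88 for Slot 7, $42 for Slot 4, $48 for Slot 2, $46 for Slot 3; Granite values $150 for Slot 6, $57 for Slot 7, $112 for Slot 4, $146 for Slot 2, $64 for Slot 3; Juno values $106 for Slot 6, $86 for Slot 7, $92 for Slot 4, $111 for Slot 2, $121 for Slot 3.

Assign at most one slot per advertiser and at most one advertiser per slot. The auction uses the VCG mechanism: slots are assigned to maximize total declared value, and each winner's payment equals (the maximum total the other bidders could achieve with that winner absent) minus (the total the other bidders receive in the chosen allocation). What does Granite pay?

Granite pays $32.

Efficient allocation: Ember→Slot 4 ($129), Larkspur→Slot 7 ($101), Delta→Slot 6 ($138), Granite→Slot 2 ($146), Juno→Slot 3 ($121); total welfare W = $635.
Granite receives Slot 2 at value $146, so the others get W − 146 = $489.
Without Granite: best allocation of the remaining 4 bidders over all 5 slots is Ember→Slot 4 ($129), Larkspur→Slot 2 ($133), Delta→Slot 6 ($138), Juno→Slot 3 ($121), total $521.
VCG payment = (others' best without Granite) − (others' welfare with Granite) = 521 − 489 = $32.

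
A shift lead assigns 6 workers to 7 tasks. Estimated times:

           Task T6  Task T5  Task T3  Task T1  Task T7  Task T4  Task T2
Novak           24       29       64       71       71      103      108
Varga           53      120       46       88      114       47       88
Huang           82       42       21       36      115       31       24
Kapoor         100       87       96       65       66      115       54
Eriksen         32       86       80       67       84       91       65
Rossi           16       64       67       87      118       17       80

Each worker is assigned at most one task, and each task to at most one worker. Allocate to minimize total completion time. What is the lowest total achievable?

Optimal: Novak→Task T5 (29 min), Varga→Task T3 (46 min), Huang→Task T2 (24 min), Kapoor→Task T1 (65 min), Eriksen→Task T6 (32 min), Rossi→Task T4 (17 min) — total 29+46+24+65+32+17 = 213 min.
Column-greedy (each task in turn goes to its cheapest remaining worker) gives 262 min, worse by 49.
Next-best assignment: Novak→Task T5, Varga→Task T3, Huang→Task T1, Kapoor→Task T2, Eriksen→Task T6, Rossi→Task T4 = 214 min.
Swapping Eriksen↔Varga (Eriksen→Task T3 80 min, Varga→Task T6 53 min) adds 55.

Min total: 213 min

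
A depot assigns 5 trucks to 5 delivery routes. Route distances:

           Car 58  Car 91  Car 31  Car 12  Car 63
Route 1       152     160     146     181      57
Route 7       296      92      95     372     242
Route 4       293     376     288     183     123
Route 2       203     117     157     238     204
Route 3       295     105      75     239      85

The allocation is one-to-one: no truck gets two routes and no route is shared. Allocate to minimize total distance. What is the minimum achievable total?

Optimal: Car 58→Route 2 (203 km), Car 91→Route 7 (92 km), Car 31→Route 3 (75 km), Car 12→Route 4 (183 km), Car 63→Route 1 (57 km) — total 203+92+75+183+57 = 610 km.
Column-greedy (each route in turn goes to its cheapest remaining truck) gives 784 km, worse by 174.
Next-best assignment: Car 58→Route 1, Car 91→Route 2, Car 31→Route 7, Car 12→Route 4, Car 63→Route 3 = 632 km.
Swapping Car 63↔Car 58 (Car 63→Route 2 204 km, Car 58→Route 1 152 km) adds 96.

Min total: 610 km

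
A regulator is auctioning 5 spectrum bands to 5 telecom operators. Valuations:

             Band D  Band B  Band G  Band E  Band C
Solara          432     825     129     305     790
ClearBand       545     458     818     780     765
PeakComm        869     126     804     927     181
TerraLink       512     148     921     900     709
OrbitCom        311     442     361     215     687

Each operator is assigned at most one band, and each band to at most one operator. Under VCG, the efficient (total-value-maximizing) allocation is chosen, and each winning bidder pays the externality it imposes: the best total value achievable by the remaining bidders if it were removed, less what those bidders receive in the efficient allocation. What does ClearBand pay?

Efficient allocation: Solara→Band B ($825M), ClearBand→Band G ($818M), PeakComm→Band D ($869M), TerraLink→Band E ($900M), OrbitCom→Band C ($687M); total welfare W = $4099M.
ClearBand receives Band G at value $818M, so the others get W − 818 = $3281M.
Without ClearBand: best allocation of the remaining 4 bidders over all 5 bands is Solara→Band B ($825M), PeakComm→Band E ($927M), TerraLink→Band G ($921M), OrbitCom→Band C ($687M), total $3360M.
VCG payment = (others' best without ClearBand) − (others' welfare with ClearBand) = 3360 − 3281 = $79M.

ClearBand pays $79M.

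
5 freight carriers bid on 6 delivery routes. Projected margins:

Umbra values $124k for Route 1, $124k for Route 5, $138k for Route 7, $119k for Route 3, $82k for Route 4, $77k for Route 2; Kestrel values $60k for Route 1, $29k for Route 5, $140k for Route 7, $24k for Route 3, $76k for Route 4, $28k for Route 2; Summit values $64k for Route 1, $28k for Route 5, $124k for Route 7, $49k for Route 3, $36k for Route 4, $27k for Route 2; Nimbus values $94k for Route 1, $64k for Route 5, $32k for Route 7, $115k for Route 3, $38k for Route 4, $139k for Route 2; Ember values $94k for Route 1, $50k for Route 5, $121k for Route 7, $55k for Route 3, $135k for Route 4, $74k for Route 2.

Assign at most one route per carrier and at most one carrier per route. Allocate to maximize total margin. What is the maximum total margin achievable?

Maximum total: $602k

This is a one-to-one assignment (maximum-weight bipartite matching).
Optimal: Umbra→Route 5 ($124k), Kestrel→Route 7 ($140k), Summit→Route 1 ($64k), Nimbus→Route 2 ($139k), Ember→Route 4 ($135k) — total 124+140+64+139+135 = $602k.
Row-greedy (each carrier in turn takes its best remaining route) gives $472k, worse by 130.
Next-best assignment: Umbra→Route 3, Kestrel→Route 7, Summit→Route 1, Nimbus→Route 2, Ember→Route 4 = $597k.
Every other assignment is strictly worse.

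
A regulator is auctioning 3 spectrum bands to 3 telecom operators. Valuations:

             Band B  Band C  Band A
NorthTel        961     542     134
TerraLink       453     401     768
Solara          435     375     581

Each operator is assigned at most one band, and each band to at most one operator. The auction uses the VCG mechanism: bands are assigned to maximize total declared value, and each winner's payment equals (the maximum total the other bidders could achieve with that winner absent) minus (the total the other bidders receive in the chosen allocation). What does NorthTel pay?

Efficient allocation: NorthTel→Band B ($961M), TerraLink→Band A ($768M), Solara→Band C ($375M); total welfare W = $2104M.
NorthTel receives Band B at value $961M, so the others get W − 961 = $1143M.
Without NorthTel: best allocation of the remaining 2 bidders over all 3 bands is TerraLink→Band A ($768M), Solara→Band B ($435M), total $1203M.
VCG payment = (others' best without NorthTel) − (others' welfare with NorthTel) = 1203 − 1143 = $60M.

NorthTel pays $60M.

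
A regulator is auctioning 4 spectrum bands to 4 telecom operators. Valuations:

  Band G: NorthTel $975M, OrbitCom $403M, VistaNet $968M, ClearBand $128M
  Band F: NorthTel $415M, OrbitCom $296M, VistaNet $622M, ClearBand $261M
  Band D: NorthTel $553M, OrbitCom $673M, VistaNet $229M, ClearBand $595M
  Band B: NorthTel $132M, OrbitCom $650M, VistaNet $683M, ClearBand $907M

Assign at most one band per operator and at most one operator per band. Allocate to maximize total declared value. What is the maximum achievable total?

Optimal: NorthTel→Band G ($975M), OrbitCom→Band D ($673M), VistaNet→Band F ($622M), ClearBand→Band B ($907M) — total 975+673+622+907 = $3177M.
Row-greedy (each operator in turn takes its best remaining band) gives $2592M, worse by 585.
Next-best assignment: NorthTel→Band F, OrbitCom→Band D, VistaNet→Band G, ClearBand→Band B = $2963M.
Checked against all permutations: $3177M is optimal.

Max total: $3177M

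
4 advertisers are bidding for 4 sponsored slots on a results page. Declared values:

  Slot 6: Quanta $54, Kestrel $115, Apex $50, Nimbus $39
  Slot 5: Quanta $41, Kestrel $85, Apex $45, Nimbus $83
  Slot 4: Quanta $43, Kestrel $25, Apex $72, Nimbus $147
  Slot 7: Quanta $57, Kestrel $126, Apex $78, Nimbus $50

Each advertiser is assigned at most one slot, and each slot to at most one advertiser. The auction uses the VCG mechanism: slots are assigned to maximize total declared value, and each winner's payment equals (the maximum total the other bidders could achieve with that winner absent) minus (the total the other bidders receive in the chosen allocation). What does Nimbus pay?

Nimbus pays $18.

Efficient allocation: Quanta→Slot 5 ($41), Kestrel→Slot 6 ($115), Apex→Slot 7 ($78), Nimbus→Slot 4 ($147); total welfare W = $381.
Nimbus receives Slot 4 at value $147, so the others get W − 147 = $234.
Without Nimbus: best allocation of the remaining 3 bidders over all 4 slots is Quanta→Slot 6 ($54), Kestrel→Slot 7 ($126), Apex→Slot 4 ($72), total $252.
VCG payment = (others' best without Nimbus) − (others' welfare with Nimbus) = 252 − 234 = $18.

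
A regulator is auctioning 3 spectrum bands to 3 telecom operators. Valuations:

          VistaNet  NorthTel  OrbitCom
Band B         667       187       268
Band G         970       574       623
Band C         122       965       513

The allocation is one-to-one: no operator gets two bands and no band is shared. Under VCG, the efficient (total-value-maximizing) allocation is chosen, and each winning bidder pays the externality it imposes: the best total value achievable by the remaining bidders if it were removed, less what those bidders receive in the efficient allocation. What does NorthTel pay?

Efficient allocation: VistaNet→Band B ($667M), NorthTel→Band C ($965M), OrbitCom→Band G ($623M); total welfare W = $2255M.
NorthTel receives Band C at value $965M, so the others get W − 965 = $1290M.
Without NorthTel: best allocation of the remaining 2 bidders over all 3 bands is VistaNet→Band G ($970M), OrbitCom→Band C ($513M), total $1483M.
VCG payment = (others' best without NorthTel) − (others' welfare with NorthTel) = 1483 − 1290 = $193M.

NorthTel pays $193M.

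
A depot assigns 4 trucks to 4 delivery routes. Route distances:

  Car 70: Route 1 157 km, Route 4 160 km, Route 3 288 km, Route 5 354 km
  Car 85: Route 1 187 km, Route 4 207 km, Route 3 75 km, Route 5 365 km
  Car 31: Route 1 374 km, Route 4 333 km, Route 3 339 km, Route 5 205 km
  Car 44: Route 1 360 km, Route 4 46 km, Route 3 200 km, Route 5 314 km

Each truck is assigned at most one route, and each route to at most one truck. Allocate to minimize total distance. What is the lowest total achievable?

Minimum total: 483 km

Optimal: Car 70→Route 1 (157 km), Car 85→Route 3 (75 km), Car 31→Route 5 (205 km), Car 44→Route 4 (46 km) — total 157+75+205+46 = 483 km.
Next-best assignment: Car 70→Route 3, Car 85→Route 1, Car 31→Route 5, Car 44→Route 4 = 726 km.
Swapping Car 44↔Car 70 (Car 44→Route 1 360 km, Car 70→Route 4 160 km) adds 317.
Checked against all permutations: 483 km is optimal.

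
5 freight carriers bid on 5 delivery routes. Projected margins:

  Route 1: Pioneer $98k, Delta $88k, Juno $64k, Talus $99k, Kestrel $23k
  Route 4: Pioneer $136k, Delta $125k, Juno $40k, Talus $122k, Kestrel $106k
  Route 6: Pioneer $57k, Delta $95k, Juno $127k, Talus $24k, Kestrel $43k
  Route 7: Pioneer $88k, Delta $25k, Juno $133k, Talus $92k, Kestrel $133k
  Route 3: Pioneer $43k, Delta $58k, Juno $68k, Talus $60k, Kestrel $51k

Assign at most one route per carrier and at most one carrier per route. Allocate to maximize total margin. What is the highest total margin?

Max total: $553k

Optimal: Pioneer→Route 4 ($136k), Delta→Route 3 ($58k), Juno→Route 6 ($127k), Talus→Route 1 ($99k), Kestrel→Route 7 ($133k) — total 136+58+127+99+133 = $553k.
Row-greedy (each carrier in turn takes its best remaining route) gives $514k, worse by 39.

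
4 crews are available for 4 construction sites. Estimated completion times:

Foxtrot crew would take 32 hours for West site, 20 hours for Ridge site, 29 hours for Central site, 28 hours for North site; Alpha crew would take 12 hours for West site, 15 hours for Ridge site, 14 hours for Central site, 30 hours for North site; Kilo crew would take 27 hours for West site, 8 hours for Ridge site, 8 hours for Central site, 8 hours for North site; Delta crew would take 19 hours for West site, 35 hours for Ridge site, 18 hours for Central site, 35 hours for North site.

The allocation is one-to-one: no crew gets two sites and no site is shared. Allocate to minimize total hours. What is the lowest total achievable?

Min total: 58 hours

Optimal: Foxtrot crew→Ridge site (20 hours), Alpha crew→West site (12 hours), Kilo crew→North site (8 hours), Delta crew→Central site (18 hours) — total 20+12+8+18 = 58 hours.
Column-greedy (each site in turn goes to its cheapest remaining crew) gives 66 hours, worse by 8.
Next-best assignment: Foxtrot crew→Ridge site, Alpha crew→Central site, Kilo crew→North site, Delta crew→West site = 61 hours.
Checked against all permutations: 58 hours is optimal.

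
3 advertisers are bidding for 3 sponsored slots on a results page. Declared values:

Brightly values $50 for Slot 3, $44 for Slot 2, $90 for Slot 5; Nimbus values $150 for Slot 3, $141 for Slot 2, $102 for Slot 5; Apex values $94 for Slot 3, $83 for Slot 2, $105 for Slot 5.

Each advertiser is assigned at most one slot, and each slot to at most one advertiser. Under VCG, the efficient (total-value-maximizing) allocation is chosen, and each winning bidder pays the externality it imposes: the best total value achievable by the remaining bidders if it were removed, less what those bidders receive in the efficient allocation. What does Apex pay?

Apex pays $9.

Efficient allocation: Brightly→Slot 5 ($90), Nimbus→Slot 2 ($141), Apex→Slot 3 ($94); total welfare W = $325.
Apex receives Slot 3 at value $94, so the others get W − 94 = $231.
Without Apex: best allocation of the remaining 2 bidders over all 3 slots is Brightly→Slot 5 ($90), Nimbus→Slot 3 ($150), total $240.
VCG payment = (others' best without Apex) − (others' welfare with Apex) = 240 − 231 = $9.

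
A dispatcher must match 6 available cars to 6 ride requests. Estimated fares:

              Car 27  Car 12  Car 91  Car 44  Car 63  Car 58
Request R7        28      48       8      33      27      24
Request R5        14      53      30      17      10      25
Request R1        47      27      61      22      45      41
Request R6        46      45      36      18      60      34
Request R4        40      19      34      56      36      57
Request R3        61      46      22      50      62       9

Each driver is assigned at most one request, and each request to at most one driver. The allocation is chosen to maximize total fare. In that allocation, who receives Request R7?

Treat this as an assignment problem: match each driver to one request.
Optimal: Car 27→Request R3 ($61), Car 12→Request R5 ($53), Car 91→Request R1 ($61), Car 44→Request R7 ($33), Car 63→Request R6 ($60), Car 58→Request R4 ($57) — total 61+53+61+33+60+57 = $325.
Row-greedy (each driver in turn takes its best remaining request) gives $315, worse by 10.
Next-best assignment: Car 27→Request R3, Car 12→Request R5, Car 91→Request R1, Car 44→Request R4, Car 63→Request R6, Car 58→Request R7 = $315.
Swapping Car 27↔Car 58 (Car 27→Request R4 $40, Car 58→Request R3 $9) loses 69.
Every other assignment is strictly worse.
Car 44's own top request is Request R4 ($56), but forcing Car 44→Request R4 and reassigning the rest optimally gives only $315 — worse by 10.

Car 44 receives Request R7.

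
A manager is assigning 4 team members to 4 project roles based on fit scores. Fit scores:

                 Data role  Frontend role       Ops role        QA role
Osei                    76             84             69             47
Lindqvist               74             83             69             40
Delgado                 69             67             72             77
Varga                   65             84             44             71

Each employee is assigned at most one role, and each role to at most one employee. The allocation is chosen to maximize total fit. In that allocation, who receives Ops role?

Optimal: Osei→Data role (76 pts), Lindqvist→Ops role (69 pts), Delgado→QA role (77 pts), Varga→Frontend role (84 pts) — total 76+69+77+84 = 306 pts.
Column-greedy (each role in turn goes to its best remaining employee) gives 272 pts, worse by 34.
Next-best assignment: Osei→Ops role, Lindqvist→Data role, Delgado→QA role, Varga→Frontend role = 304 pts.
No other one-to-one assignment exceeds 306 pts.
Lindqvist's own top role is Frontend role (83 pts), but forcing Lindqvist→Frontend role and reassigning the rest optimally gives only 302 pts — worse by 4.

Lindqvist receives Ops role.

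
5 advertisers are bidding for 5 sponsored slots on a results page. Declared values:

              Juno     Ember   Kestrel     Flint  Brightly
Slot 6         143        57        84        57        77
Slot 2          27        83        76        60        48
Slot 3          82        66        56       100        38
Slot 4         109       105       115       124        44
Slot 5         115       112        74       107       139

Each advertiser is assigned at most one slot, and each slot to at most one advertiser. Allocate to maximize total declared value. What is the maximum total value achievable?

Maximum total: $580

Optimal: Juno→Slot 6 ($143), Ember→Slot 2 ($83), Kestrel→Slot 4 ($115), Flint→Slot 3 ($100), Brightly→Slot 5 ($139) — total 143+83+115+100+139 = $580.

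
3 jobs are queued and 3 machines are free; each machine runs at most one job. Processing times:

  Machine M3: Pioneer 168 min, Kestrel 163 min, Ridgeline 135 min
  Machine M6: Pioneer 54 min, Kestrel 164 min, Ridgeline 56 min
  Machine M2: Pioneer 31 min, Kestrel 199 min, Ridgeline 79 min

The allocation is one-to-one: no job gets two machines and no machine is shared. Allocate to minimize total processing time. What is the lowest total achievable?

Minimum total: 250 min

This is the linear assignment problem.
Optimal: Pioneer→Machine M2 (31 min), Kestrel→Machine M3 (163 min), Ridgeline→Machine M6 (56 min) — total 31+163+56 = 250 min.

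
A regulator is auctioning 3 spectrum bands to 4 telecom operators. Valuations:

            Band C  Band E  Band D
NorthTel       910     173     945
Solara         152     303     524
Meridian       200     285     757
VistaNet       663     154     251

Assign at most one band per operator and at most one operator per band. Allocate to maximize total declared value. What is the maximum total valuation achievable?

Max total: $1970M

Optimal: NorthTel→Band C ($910M), Solara→Band E ($303M), Meridian→Band D ($757M) — total 910+303+757 = $1970M.
Max-entry greedy (repeatedly take the single best remaining cell) gives $1911M, worse by 59.
Checked against all permutations: $1970M is optimal.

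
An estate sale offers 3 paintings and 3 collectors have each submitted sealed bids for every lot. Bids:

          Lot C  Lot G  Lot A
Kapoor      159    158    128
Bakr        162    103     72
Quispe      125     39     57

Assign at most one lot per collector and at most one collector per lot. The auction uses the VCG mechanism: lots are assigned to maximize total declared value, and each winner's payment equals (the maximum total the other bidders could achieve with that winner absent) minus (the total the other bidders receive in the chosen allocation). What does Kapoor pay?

Kapoor pays $9.

Efficient allocation: Kapoor→Lot G ($158), Bakr→Lot C ($162), Quispe→Lot A ($57); total welfare W = $377.
Kapoor receives Lot G at value $158, so the others get W − 158 = $219.
Without Kapoor: best allocation of the remaining 2 bidders over all 3 lots is Bakr→Lot G ($103), Quispe→Lot C ($125), total $228.
VCG payment = (others' best without Kapoor) − (others' welfare with Kapoor) = 228 − 219 = $9.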